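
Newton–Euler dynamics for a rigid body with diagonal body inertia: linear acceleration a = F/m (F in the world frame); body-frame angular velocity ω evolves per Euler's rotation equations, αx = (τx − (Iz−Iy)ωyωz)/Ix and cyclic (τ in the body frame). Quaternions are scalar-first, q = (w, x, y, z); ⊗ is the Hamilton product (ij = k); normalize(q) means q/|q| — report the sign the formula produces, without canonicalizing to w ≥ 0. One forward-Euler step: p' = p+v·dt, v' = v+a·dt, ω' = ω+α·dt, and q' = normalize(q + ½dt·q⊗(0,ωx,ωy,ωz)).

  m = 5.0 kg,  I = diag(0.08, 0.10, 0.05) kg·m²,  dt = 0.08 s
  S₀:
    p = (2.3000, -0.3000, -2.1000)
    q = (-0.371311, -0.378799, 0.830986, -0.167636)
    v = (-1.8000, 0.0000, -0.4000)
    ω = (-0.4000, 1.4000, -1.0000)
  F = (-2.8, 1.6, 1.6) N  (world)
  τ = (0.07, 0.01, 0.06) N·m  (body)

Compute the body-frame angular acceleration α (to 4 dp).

α = (0.0000, -0.0200, 1.4240)

gyro term ω×Iω = (0.0700, 0.0120, -0.0112)
(τ − ω×Iω)/I = (0.0000, -0.0200, 1.4240)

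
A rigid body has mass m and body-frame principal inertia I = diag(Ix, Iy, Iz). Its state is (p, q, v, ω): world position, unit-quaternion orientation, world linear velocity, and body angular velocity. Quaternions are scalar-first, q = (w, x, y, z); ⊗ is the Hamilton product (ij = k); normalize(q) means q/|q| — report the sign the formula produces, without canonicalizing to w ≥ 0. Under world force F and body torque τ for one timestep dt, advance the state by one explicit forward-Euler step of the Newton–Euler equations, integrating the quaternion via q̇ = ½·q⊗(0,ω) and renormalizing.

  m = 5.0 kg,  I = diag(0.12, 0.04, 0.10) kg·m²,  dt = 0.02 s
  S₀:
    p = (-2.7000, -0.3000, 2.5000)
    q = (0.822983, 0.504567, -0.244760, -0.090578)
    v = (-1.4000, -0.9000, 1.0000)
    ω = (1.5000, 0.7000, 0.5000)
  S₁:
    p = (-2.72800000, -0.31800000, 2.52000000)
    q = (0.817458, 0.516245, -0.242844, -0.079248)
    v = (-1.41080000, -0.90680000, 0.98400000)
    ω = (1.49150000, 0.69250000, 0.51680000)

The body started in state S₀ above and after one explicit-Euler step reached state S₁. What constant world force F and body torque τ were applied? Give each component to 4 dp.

F = (-2.7000, -1.7000, -4.0000)
τ = (-0.0300, 0.0000, 0.0000)

rate change Δω = (-0.00850000, -0.00750000, 0.01680000)
applied torque τ = (-0.0300, 0.0000, 0.0000)
v₁ − v₀ = (-0.01080000, -0.00680000, -0.01600000)
F = m·Δv/dt = (-2.7000, -1.7000, -4.0000)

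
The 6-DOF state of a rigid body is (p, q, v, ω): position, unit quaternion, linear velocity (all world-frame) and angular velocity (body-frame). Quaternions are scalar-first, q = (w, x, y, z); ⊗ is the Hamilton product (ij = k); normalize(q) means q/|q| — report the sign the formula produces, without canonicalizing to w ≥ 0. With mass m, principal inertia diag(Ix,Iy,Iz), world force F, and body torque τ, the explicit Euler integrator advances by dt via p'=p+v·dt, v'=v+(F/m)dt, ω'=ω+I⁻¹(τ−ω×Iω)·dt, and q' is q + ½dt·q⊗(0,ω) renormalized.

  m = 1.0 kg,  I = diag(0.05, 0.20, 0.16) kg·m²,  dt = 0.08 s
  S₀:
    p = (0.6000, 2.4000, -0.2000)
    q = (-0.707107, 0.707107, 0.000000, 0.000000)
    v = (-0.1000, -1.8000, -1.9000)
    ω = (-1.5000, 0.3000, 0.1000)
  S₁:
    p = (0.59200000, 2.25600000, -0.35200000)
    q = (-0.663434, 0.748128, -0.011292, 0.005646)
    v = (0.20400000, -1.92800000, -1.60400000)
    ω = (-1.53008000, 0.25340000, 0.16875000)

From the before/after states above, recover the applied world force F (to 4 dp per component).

F = (3.8000, -1.6000, 3.7000)

velocity change Δv = (0.30400000, -0.12800000, 0.29600000)
applied force F = (3.8000, -1.6000, 3.7000)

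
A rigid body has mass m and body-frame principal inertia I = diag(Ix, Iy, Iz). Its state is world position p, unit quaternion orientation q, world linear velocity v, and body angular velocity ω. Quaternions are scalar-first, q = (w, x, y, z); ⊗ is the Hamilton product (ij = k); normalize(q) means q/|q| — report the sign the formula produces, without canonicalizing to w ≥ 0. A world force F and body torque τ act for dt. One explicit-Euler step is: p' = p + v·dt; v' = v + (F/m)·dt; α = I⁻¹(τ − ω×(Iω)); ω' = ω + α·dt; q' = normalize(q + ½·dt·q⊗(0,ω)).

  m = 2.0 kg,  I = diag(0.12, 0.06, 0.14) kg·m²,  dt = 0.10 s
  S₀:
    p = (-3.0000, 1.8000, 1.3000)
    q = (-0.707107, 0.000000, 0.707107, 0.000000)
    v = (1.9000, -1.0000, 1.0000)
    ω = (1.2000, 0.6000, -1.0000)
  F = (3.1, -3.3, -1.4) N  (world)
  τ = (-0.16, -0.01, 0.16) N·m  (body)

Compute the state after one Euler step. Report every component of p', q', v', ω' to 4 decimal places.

p' = (-2.8100, 1.7000, 1.4000)
q' = (-0.7258, -0.0775, 0.6835, -0.0070)
v' = (2.0550, -1.1650, 0.9300)
ω' = (1.1067, 0.5433, -0.8549)

linear accel F/m = (1.5500, -1.6500, -0.7000)
new position p' = (-2.8100, 1.7000, 1.4000)
v' = v + a·dt = (2.0550, -1.1650, 0.9300)
(τ − ω×Iω)/I = (-0.9333, -0.5667, 1.4514)
ω' = ω + α·dt = (1.1067, 0.5433, -0.8549)
q⊗(0,ω) = (-0.4242642, -1.5556354, -0.4242642, -0.1414214)
q' = normalize(q + ½dt·q⊗(0,ω)) = (-0.7258, -0.0775, 0.6835, -0.0070)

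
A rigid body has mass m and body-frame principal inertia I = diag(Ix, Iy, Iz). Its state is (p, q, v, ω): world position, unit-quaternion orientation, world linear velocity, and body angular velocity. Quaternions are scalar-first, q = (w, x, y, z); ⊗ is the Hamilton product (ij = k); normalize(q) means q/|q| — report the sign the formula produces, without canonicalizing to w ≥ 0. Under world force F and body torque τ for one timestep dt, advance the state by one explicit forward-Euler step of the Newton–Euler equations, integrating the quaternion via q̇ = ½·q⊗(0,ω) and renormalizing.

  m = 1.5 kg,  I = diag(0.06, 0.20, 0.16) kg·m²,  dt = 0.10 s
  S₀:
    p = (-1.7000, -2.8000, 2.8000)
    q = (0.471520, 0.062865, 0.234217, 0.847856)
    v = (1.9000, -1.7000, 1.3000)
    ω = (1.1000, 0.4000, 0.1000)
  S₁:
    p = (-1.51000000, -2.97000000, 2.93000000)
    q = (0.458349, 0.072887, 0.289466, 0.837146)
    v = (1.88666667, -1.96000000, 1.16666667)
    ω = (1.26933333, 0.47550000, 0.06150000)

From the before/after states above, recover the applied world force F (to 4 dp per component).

F = (-0.2000, -3.9000, -2.0000)

v₁ − v₀ = (-0.01333333, -0.26000000, -0.13333333)
m·(v₁−v₀)/dt = (-0.2000, -3.9000, -2.0000)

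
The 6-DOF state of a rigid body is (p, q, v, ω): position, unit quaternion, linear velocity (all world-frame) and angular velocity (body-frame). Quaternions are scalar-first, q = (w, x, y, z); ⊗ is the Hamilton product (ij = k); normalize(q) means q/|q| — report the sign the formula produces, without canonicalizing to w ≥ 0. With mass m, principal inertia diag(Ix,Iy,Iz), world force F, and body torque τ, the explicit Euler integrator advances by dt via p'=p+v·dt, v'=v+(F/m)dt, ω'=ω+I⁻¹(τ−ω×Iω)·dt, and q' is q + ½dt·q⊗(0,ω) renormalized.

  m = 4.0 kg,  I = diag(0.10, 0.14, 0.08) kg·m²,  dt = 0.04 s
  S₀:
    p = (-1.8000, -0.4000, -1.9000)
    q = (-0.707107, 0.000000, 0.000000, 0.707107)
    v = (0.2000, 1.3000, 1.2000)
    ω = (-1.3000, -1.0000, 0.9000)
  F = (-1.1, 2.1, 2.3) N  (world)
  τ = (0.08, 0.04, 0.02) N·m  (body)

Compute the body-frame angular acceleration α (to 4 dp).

ω×(Iω) gyroscopic = (0.0540, -0.0234, 0.0520)
angular accel α = (0.2600, 0.4529, -0.4000)

α = (0.2600, 0.4529, -0.4000)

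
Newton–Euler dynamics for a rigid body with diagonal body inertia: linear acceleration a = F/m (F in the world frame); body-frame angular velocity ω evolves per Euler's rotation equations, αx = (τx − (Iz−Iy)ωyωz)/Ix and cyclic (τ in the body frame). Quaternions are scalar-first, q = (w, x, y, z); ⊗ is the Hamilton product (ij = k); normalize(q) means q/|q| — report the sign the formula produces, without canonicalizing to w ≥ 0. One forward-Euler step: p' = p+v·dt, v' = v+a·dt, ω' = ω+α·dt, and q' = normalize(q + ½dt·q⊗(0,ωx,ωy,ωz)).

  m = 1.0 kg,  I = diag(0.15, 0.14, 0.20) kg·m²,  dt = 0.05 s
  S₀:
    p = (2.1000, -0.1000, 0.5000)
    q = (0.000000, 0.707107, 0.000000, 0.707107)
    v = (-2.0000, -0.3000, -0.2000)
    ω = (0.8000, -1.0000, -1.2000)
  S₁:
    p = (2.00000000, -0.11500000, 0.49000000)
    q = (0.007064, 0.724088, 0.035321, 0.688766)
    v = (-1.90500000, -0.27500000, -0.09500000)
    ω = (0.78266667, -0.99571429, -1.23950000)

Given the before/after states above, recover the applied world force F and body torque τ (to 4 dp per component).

ω₁ − ω₀ = (-0.01733333, 0.00428571, -0.03950000)
gyro term ω₀×Iω₀ = (0.0720, 0.0480, 0.0080)
I·α + gyro = (0.0200, 0.0600, -0.1500)
v₁ − v₀ = (0.09500000, 0.02500000, 0.10500000)
m·(v₁−v₀)/dt = (1.9000, 0.5000, 2.1000)

F = (1.9000, 0.5000, 2.1000)
τ = (0.0200, 0.0600, -0.1500)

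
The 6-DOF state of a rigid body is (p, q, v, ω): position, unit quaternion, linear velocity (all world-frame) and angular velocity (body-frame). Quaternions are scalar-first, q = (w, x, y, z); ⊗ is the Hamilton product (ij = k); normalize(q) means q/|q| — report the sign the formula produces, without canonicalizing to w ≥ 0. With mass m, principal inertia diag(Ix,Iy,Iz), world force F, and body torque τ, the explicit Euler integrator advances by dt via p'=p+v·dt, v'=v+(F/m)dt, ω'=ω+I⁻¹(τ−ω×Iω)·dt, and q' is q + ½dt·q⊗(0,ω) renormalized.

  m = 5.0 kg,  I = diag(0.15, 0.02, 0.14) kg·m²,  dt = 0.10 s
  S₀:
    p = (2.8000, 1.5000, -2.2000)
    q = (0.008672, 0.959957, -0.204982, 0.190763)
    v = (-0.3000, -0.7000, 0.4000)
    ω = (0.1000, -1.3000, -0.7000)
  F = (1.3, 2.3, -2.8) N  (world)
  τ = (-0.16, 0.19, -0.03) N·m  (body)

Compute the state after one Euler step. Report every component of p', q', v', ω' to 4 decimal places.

p' = (2.7700, 1.4300, -2.1600)
q' = (-0.0028, 0.9769, -0.1705, 0.1287)
v' = (-0.2740, -0.6540, 0.3440)
ω' = (-0.0795, -0.3465, -0.7335)

angular accel α = (-1.7947, 9.5350, -0.3350)
ω' = ω + α·dt = (-0.0795, -0.3465, -0.7335)
Hamilton product q⊗(0,ω) = (-0.2289382, 0.3923465, 0.6797726, -1.2335163)
q' = normalize(q + ½dt·q⊗(0,ω)) = (-0.0028, 0.9769, -0.1705, 0.1287)
linear accel F/m = (0.2600, 0.4600, -0.5600)
new position p' = (2.7700, 1.4300, -2.1600)
new velocity v' = (-0.2740, -0.6540, 0.3440)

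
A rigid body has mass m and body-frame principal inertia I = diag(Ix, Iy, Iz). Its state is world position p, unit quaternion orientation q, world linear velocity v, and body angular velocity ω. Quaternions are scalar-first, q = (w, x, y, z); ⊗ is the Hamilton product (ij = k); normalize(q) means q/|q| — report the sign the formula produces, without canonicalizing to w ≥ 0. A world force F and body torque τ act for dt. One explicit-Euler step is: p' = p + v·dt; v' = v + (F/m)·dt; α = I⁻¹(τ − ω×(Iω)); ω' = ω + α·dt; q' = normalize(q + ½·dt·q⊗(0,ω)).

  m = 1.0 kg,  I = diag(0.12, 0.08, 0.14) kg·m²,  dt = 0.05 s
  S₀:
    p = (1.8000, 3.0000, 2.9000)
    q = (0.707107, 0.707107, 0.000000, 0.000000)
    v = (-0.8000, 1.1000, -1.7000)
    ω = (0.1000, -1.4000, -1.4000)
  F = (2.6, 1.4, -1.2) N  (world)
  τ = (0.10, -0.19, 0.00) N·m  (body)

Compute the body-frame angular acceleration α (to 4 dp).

precession coupling ω×(Iω) = (0.1176, 0.0028, 0.0056)
(τ − ω×Iω)/I = (-0.1467, -2.4100, -0.0400)

α = (-0.1467, -2.4100, -0.0400)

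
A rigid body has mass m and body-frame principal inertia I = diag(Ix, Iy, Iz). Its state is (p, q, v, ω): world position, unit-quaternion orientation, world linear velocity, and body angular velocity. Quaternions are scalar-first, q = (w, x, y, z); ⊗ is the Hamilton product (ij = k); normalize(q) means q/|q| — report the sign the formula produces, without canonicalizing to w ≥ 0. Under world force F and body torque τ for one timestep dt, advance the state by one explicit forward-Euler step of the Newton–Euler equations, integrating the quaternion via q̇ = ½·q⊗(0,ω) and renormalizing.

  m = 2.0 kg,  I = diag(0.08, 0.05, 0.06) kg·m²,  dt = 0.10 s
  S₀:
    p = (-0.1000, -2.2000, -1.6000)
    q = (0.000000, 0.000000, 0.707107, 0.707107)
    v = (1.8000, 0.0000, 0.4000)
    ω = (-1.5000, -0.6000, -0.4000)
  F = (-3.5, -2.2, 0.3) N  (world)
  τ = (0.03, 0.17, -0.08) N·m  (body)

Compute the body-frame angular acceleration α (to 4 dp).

α = (0.3450, 3.1600, -0.8833)

precession coupling ω×(Iω) = (0.0024, 0.0120, -0.0270)
α = I⁻¹(τ − ω×Iω) = (0.3450, 3.1600, -0.8833)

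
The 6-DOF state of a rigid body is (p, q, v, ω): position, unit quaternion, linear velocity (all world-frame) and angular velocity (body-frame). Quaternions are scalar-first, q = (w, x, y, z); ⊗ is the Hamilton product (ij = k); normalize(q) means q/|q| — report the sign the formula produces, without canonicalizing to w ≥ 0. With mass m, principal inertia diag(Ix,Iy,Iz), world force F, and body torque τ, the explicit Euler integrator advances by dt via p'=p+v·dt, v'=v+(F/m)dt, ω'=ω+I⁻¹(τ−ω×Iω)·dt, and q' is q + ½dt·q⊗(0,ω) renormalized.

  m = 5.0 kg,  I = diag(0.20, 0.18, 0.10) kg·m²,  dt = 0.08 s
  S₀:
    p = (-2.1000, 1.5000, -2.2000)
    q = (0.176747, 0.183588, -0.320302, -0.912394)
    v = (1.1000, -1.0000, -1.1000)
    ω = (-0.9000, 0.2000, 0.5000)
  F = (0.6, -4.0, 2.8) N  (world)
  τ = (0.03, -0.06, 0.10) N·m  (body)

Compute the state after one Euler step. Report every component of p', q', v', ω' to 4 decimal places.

p' = (-2.0120, 1.4200, -2.2880)
q' = (0.2040, 0.1780, -0.2895, -0.9181)
v' = (1.1096, -1.0640, -1.0552)
ω' = (-0.8848, 0.1933, 0.5771)

α = I⁻¹(τ − ω×Iω) = (0.1900, -0.0833, 0.9640)
new body rate ω' = (-0.8848, 0.1933, 0.5771)
Hamilton product q⊗(0,ω) = (0.6854866, -0.1367445, 0.7647100, -0.1631807)
q + ½dt·q⊗(0,ω), renormalized = (0.2040, 0.1780, -0.2895, -0.9181)
linear accel F/m = (0.1200, -0.8000, 0.5600)
p' = p + v·dt = (-2.0120, 1.4200, -2.2880)
new velocity v' = (1.1096, -1.0640, -1.0552)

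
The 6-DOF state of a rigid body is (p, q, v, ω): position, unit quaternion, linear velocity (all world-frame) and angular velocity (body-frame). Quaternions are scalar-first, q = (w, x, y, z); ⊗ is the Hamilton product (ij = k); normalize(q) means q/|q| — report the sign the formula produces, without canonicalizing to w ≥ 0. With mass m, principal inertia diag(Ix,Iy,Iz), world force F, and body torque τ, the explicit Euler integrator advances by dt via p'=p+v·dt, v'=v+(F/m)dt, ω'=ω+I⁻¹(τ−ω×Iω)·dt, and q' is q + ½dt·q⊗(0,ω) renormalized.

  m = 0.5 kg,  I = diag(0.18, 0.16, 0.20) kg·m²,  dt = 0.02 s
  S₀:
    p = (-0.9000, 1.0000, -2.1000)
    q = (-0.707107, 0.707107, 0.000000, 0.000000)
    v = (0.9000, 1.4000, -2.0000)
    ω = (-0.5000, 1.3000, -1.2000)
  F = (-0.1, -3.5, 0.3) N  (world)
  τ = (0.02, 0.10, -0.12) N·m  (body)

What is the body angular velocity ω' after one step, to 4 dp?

α = I⁻¹(τ − ω×Iω) = (0.4578, 0.7000, -0.6650)
new body rate ω' = (-0.4908, 1.3140, -1.2133)

ω' = (-0.4908, 1.3140, -1.2133)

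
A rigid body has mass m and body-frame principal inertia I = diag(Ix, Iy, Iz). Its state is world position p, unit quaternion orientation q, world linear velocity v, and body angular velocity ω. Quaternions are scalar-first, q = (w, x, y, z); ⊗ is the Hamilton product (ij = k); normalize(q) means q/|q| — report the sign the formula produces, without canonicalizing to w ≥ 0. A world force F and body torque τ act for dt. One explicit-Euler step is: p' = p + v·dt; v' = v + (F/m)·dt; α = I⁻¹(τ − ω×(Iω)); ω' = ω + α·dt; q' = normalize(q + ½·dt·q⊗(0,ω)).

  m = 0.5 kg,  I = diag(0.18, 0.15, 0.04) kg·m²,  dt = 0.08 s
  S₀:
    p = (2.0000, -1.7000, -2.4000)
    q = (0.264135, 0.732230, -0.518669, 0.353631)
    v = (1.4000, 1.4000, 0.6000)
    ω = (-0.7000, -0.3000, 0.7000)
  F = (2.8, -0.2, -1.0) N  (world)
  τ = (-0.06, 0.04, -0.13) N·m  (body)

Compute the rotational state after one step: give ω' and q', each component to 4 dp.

precession coupling ω×(Iω) = (0.0231, -0.0686, -0.0063)
(τ − ω×Iω)/I = (-0.4617, 0.7240, -3.0925)
new body rate ω' = (-0.7369, -0.2421, 0.4526)
q⊗(0,ω) = (0.1094186, -0.4418735, -0.8393432, -0.3978428)
q + ½dt·q⊗(0,ω), renormalized = (0.2683, 0.7139, -0.5518, 0.3374)

ω' = (-0.7369, -0.2421, 0.4526)
q' = (0.2683, 0.7139, -0.5518, 0.3374)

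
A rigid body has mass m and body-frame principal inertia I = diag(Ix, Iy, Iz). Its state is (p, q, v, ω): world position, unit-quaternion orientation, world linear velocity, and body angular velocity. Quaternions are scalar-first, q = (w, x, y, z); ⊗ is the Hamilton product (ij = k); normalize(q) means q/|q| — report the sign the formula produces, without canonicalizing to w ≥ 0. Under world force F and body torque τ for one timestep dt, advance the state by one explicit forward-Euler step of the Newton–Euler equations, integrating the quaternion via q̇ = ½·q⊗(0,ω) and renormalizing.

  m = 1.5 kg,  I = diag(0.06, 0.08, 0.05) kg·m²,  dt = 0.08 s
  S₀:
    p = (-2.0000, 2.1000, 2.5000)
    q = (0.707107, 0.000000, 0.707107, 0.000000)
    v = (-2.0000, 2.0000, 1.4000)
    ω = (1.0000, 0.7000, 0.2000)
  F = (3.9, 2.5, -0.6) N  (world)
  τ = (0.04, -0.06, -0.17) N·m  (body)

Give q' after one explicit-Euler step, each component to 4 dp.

2q̇ = q⊗(0,ω) = (-0.4949749, 0.8485284, 0.4949749, -0.5656856)
updated quaternion q' = (0.6865, 0.0339, 0.7260, -0.0226)

q' = (0.6865, 0.0339, 0.7260, -0.0226)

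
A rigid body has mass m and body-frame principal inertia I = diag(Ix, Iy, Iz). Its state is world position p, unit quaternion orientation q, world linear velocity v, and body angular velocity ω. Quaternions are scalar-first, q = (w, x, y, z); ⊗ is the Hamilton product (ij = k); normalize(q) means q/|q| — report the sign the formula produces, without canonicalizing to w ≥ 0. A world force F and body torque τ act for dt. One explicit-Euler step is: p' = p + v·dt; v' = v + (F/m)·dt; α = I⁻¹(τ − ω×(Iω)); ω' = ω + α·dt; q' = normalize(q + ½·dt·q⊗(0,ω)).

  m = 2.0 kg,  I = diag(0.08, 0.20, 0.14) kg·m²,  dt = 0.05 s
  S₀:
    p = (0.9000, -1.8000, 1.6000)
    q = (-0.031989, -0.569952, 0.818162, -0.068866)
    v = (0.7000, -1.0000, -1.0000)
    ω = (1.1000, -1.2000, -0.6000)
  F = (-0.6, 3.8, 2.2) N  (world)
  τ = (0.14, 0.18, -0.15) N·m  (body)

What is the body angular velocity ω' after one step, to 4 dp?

ω' = (1.2145, -1.1649, -0.5970)

gyro term ω×Iω = (-0.0432, 0.0396, -0.1584)
angular accel α = (2.2900, 0.7020, 0.0600)
ω' = ω + α·dt = (1.2145, -1.1649, -0.5970)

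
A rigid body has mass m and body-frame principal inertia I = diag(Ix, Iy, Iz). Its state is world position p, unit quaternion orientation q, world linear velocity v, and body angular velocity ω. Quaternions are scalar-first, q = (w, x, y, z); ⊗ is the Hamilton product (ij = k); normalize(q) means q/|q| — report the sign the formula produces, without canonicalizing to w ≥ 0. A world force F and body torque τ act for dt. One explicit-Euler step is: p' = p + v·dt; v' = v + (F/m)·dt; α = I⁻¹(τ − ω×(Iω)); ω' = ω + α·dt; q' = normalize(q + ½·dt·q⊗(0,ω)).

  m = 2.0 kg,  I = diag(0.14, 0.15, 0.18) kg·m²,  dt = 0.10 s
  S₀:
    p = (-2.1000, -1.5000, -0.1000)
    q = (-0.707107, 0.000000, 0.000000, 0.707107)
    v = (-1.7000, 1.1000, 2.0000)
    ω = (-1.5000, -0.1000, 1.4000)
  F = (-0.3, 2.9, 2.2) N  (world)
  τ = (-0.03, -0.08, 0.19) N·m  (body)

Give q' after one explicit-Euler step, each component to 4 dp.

q' = (-0.7526, 0.0563, -0.0492, 0.6542)

Hamilton product q⊗(0,ω) = (-0.9899498, 1.1313712, -0.9899498, -0.9899498)
q' = normalize(q + ½dt·q⊗(0,ω)) = (-0.7526, 0.0563, -0.0492, 0.6542)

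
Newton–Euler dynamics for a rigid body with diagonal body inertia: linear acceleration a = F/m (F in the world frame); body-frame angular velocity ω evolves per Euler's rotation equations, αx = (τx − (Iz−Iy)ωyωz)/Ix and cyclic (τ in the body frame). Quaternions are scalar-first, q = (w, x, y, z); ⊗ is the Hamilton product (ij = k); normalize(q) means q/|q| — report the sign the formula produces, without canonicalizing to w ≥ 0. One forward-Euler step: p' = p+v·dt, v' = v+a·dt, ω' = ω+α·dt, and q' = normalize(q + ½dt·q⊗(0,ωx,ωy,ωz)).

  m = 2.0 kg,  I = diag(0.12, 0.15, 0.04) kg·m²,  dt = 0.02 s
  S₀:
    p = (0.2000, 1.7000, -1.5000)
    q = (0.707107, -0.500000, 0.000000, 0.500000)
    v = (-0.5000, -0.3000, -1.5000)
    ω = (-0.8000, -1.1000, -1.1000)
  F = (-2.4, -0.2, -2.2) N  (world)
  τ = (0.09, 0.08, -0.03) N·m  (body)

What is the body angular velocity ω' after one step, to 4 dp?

ω' = (-0.7628, -1.0987, -1.1282)

precession coupling ω×(Iω) = (-0.1331, 0.0704, 0.0264)
α = I⁻¹(τ − ω×Iω) = (1.8592, 0.0640, -1.4100)
new body rate ω' = (-0.7628, -1.0987, -1.1282)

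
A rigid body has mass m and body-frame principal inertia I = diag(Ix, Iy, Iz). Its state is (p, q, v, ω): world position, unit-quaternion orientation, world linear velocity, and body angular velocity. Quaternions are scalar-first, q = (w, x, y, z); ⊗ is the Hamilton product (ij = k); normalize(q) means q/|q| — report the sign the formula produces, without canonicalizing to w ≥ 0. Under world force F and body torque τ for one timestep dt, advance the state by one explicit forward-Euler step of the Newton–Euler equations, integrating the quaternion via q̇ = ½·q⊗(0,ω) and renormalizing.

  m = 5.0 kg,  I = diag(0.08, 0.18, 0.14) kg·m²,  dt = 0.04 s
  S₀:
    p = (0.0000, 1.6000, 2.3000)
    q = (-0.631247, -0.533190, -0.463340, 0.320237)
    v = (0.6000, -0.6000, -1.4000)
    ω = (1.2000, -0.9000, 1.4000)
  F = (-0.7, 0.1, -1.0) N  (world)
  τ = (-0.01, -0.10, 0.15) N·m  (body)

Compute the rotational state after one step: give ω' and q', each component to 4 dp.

gyro term ω×Iω = (0.0504, -0.1008, -0.1080)
α = I⁻¹(τ − ω×Iω) = (-0.7550, 0.0044, 1.8429)
ω + α·dt = (1.1698, -0.8998, 1.4737)
q⊗(0,ω) = (-0.2255098, -1.1179591, 1.6988727, 0.1521332)
q + ½dt·q⊗(0,ω), renormalized = (-0.6352, -0.5551, -0.4290, 0.3230)

ω' = (1.1698, -0.8998, 1.4737)
q' = (-0.6352, -0.5551, -0.4290, 0.3230)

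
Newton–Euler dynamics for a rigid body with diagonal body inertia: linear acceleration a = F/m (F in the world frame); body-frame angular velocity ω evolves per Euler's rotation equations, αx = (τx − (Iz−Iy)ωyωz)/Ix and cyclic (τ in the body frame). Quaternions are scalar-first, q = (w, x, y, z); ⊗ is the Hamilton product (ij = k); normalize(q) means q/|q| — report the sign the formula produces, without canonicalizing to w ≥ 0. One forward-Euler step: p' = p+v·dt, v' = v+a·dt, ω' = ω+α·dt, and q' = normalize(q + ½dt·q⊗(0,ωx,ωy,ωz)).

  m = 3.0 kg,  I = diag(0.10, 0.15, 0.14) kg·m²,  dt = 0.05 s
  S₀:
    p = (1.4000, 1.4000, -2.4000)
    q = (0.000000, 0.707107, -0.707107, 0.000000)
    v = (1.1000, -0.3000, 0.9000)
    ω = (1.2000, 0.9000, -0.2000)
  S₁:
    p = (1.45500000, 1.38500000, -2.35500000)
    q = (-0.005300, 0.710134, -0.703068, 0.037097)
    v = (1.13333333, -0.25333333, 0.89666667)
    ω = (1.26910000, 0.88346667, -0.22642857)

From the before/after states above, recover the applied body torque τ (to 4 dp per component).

rate change Δω = (0.06910000, -0.01653333, -0.02642857)
τ = I·(Δω/dt) + ω₀×(Iω₀) = (0.1400, -0.0400, -0.0200)

τ = (0.1400, -0.0400, -0.0200)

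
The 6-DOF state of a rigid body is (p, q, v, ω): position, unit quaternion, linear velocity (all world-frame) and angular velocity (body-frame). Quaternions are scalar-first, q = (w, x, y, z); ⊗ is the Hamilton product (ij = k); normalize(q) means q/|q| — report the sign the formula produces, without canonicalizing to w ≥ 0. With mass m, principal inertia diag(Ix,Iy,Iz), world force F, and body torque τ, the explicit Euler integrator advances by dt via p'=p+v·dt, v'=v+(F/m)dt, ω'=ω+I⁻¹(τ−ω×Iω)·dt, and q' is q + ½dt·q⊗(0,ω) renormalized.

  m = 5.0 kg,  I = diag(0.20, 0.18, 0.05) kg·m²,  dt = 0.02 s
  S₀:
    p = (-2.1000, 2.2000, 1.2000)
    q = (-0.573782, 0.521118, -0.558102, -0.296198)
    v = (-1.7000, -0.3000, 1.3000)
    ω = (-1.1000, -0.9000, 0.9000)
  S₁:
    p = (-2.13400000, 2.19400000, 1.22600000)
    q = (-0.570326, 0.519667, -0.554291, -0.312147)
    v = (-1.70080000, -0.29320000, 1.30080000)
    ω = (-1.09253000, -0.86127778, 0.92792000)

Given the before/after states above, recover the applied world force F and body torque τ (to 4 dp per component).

F = (-0.2000, 1.7000, 0.2000)
τ = (0.1800, 0.2000, 0.0500)

Δv = v₁−v₀ = (-0.00080000, 0.00680000, 0.00080000)
F = m·Δv/dt = (-0.2000, 1.7000, 0.2000)
Δω = ω₁−ω₀ = (0.00747000, 0.03872222, 0.02792000)
τ = I·(Δω/dt) + ω₀×(Iω₀) = (0.1800, 0.2000, 0.0500)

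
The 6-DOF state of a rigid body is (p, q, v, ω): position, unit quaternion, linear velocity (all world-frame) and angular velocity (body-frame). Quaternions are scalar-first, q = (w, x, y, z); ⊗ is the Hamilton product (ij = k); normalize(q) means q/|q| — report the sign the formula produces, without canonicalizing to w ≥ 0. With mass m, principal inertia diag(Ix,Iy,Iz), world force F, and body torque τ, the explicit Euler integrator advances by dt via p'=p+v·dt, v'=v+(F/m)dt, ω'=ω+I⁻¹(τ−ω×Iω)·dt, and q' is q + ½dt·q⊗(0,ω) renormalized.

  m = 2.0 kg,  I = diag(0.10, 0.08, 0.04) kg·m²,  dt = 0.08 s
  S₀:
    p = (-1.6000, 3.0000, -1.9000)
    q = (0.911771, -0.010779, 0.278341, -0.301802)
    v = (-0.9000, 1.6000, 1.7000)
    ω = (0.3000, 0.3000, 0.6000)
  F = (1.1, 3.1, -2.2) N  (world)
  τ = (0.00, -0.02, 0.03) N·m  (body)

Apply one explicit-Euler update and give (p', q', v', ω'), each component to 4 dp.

p' = (-1.6720, 3.1280, -1.7640)
q' = (0.9154, 0.0105, 0.2858, -0.2833)
v' = (-0.8560, 1.7240, 1.6120)
ω' = (0.3058, 0.2692, 0.6636)

gyro term ω×Iω = (-0.0072, 0.0108, -0.0018)
α = I⁻¹(τ − ω×Iω) = (0.0720, -0.3850, 0.7950)
ω + α·dt = (0.3058, 0.2692, 0.6636)
Hamilton product q⊗(0,ω) = (0.1008126, 0.5310765, 0.1894581, 0.4603266)
updated quaternion q' = (0.9154, 0.0105, 0.2858, -0.2833)
a = (0.5500, 1.5500, -1.1000)
p + v·dt = (-1.6720, 3.1280, -1.7640)
v' = v + a·dt = (-0.8560, 1.7240, 1.6120)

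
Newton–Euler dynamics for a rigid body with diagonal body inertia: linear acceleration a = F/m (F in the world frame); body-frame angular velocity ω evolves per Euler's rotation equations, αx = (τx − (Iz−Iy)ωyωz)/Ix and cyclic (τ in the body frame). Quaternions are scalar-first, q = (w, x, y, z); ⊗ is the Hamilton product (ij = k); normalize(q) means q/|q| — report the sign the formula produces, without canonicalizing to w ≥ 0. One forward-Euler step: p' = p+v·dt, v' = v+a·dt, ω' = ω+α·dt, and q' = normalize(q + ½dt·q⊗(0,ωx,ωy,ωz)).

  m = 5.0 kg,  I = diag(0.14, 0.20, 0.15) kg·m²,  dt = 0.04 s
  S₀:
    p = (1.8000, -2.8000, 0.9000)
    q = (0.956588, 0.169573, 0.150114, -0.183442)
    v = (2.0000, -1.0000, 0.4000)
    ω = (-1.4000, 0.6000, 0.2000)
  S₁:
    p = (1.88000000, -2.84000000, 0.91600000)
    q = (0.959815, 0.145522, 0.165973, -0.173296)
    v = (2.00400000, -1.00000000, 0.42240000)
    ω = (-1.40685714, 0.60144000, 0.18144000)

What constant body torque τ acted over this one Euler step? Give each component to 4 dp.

rate change Δω = (-0.00685714, 0.00144000, -0.01856000)
ω₀×(Iω₀) = (-0.0060, 0.0028, -0.0504)
I·α + gyro = (-0.0300, 0.0100, -0.1200)

τ = (-0.0300, 0.0100, -0.1200)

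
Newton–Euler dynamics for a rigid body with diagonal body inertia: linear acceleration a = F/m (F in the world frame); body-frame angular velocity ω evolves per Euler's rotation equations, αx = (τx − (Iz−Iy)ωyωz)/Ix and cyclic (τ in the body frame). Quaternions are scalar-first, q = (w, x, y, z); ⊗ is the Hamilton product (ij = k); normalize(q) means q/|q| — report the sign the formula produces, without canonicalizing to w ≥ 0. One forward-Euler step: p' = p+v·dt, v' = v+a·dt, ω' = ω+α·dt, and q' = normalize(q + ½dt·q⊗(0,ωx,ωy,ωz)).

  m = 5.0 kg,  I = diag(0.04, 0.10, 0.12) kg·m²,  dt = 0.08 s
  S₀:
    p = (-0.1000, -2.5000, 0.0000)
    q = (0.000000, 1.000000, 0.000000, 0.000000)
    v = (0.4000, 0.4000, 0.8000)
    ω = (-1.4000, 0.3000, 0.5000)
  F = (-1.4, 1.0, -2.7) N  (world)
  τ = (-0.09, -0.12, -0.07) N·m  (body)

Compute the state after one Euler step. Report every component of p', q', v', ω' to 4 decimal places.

p' = (-0.0680, -2.4680, 0.0640)
q' = (0.0559, 0.9982, -0.0200, 0.0120)
v' = (0.3776, 0.4160, 0.7568)
ω' = (-1.5860, 0.1592, 0.4701)

angular accel α = (-2.3250, -1.7600, -0.3733)
ω' = ω + α·dt = (-1.5860, 0.1592, 0.4701)
2q̇ = q⊗(0,ω) = (1.4000000, 0.0000000, -0.5000000, 0.3000000)
updated quaternion q' = (0.0559, 0.9982, -0.0200, 0.0120)
linear accel F/m = (-0.2800, 0.2000, -0.5400)
p + v·dt = (-0.0680, -2.4680, 0.0640)
v + (F/m)dt = (0.3776, 0.4160, 0.7568)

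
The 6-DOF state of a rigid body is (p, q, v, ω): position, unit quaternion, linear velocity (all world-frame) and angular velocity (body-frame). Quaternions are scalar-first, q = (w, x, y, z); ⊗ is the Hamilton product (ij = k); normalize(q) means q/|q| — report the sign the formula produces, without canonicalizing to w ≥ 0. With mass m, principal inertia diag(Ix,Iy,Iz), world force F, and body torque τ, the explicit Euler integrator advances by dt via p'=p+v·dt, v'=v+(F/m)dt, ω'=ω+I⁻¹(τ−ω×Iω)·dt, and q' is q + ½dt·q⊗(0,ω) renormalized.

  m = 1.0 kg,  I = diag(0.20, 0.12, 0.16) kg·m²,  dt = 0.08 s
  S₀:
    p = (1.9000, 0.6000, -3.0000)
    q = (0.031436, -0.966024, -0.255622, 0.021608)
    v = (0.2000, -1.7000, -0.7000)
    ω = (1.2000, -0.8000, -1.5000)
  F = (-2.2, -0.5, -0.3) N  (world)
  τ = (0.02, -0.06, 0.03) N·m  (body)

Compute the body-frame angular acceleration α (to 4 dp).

α = (-0.1400, 0.1000, -0.2925)

ω×(Iω) gyroscopic = (0.0480, -0.0720, 0.0768)
α = I⁻¹(τ − ω×Iω) = (-0.1400, 0.1000, -0.2925)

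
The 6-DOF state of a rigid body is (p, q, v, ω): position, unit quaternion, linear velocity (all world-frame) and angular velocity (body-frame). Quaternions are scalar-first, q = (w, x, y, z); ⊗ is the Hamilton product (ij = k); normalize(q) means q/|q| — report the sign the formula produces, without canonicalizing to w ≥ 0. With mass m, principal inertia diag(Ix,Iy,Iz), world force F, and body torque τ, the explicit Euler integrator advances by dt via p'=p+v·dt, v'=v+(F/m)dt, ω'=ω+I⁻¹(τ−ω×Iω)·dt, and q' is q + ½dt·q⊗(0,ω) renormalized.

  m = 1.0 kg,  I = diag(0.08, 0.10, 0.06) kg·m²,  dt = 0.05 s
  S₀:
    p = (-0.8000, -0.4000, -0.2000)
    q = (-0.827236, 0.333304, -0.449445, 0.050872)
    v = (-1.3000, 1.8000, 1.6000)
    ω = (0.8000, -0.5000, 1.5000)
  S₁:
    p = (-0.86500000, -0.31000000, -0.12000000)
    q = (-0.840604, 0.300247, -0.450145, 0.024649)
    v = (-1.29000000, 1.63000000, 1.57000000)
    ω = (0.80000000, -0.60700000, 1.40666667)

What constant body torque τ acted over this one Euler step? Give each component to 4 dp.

τ = (0.0300, -0.1900, -0.1200)

Δω = ω₁−ω₀ = (0.00000000, -0.10700000, -0.09333333)
applied torque τ = (0.0300, -0.1900, -0.1200)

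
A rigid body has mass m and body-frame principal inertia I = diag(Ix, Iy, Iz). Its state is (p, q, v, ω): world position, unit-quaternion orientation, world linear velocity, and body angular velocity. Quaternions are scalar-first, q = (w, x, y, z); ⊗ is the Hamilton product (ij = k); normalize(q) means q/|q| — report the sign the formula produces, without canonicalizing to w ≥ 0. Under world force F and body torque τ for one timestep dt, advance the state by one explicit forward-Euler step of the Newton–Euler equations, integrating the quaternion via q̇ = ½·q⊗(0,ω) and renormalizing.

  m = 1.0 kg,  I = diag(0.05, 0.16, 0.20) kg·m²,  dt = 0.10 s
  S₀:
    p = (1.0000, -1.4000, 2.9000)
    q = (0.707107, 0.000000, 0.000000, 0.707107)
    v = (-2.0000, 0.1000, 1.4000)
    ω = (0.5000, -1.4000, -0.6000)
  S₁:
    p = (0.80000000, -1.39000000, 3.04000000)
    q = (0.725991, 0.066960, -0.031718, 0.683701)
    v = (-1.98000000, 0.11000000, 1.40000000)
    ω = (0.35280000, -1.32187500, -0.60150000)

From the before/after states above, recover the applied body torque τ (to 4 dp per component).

rate change Δω = (-0.14720000, 0.07812500, -0.00150000)
ω₀×(Iω₀) = (0.0336, 0.0450, -0.0770)
τ = I·(Δω/dt) + ω₀×(Iω₀) = (-0.0400, 0.1700, -0.0800)

τ = (-0.0400, 0.1700, -0.0800)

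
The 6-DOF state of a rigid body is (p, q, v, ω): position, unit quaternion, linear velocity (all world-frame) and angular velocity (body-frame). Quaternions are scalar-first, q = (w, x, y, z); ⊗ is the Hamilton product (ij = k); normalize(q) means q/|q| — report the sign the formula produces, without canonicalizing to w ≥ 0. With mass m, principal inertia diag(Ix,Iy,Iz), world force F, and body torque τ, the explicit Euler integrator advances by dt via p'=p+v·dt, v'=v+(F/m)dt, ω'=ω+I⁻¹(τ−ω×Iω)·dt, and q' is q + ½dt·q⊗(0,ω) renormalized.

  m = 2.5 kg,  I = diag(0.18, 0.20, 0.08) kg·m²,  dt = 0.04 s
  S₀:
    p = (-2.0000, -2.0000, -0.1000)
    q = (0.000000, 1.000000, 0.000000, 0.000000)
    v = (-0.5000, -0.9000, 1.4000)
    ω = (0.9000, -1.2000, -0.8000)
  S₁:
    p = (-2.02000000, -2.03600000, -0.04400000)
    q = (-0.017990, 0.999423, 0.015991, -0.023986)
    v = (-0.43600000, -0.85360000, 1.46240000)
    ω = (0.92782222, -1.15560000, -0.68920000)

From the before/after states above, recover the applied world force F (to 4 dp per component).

Δv = v₁−v₀ = (0.06400000, 0.04640000, 0.06240000)
m·(v₁−v₀)/dt = (4.0000, 2.9000, 3.9000)

F = (4.0000, 2.9000, 3.9000)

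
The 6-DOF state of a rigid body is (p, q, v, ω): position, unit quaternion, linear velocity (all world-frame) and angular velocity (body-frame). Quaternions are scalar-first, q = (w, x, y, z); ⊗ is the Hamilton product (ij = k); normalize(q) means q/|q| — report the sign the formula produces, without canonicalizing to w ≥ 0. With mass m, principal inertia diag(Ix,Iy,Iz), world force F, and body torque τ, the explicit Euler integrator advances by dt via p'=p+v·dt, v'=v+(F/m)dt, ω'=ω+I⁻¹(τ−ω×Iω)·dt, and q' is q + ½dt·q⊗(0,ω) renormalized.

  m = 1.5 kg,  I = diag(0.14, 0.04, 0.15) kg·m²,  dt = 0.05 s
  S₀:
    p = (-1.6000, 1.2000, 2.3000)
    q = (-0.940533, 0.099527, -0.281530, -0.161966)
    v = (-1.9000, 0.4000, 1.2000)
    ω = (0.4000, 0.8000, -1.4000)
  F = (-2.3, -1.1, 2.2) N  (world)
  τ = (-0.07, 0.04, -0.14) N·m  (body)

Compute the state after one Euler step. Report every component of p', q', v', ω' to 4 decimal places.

linear accel F/m = (-1.5333, -0.7333, 1.4667)
p + v·dt = (-1.6950, 1.2200, 2.3600)
new velocity v' = (-1.9767, 0.3633, 1.2733)
(τ − ω×Iω)/I = (0.3800, 0.8600, -0.7200)
ω' = ω + α·dt = (0.4190, 0.8430, -1.4360)
2q̇ = q⊗(0,ω) = (-0.0413392, 0.1475016, -0.6778750, 1.5089798)
updated quaternion q' = (-0.9408, 0.1031, -0.2982, -0.1241)

p' = (-1.6950, 1.2200, 2.3600)
q' = (-0.9408, 0.1031, -0.2982, -0.1241)
v' = (-1.9767, 0.3633, 1.2733)
ω' = (0.4190, 0.8430, -1.4360)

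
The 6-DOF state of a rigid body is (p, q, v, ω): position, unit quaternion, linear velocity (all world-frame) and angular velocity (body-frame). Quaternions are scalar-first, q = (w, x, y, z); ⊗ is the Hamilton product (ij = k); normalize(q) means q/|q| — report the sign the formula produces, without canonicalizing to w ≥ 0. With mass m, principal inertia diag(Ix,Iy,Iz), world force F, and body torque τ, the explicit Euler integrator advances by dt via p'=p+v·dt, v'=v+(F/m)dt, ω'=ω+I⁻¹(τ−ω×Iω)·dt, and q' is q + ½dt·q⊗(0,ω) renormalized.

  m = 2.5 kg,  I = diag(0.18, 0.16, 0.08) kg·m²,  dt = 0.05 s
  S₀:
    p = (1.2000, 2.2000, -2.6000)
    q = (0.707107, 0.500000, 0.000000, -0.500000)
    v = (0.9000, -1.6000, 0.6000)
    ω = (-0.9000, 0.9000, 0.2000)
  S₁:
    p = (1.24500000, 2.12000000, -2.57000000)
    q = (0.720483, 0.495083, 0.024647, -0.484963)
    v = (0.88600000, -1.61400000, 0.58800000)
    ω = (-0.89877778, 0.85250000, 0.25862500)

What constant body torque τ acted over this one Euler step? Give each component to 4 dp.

τ = (-0.0100, -0.1700, 0.1100)

Δω = ω₁−ω₀ = (0.00122222, -0.04750000, 0.05862500)
precession coupling = (-0.0144, -0.0180, 0.0162)
I·α + gyro = (-0.0100, -0.1700, 0.1100)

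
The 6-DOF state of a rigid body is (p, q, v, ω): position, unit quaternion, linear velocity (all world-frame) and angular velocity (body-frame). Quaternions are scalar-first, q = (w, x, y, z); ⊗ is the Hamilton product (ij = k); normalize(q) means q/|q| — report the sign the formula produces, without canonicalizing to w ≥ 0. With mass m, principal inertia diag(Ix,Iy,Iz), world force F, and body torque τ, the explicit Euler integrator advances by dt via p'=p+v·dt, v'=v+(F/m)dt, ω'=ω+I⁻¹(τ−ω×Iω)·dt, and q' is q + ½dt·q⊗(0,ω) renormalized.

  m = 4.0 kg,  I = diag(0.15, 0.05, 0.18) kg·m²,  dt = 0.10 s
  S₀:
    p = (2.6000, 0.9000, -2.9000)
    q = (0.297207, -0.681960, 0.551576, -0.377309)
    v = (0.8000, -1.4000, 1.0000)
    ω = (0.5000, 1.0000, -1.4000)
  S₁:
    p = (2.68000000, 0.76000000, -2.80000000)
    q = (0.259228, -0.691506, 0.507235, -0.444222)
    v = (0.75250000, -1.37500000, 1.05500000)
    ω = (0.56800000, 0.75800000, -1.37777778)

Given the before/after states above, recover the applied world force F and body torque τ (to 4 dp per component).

rate change Δω = (0.06800000, -0.24200000, 0.02222222)
precession coupling = (-0.1820, 0.0210, -0.0500)
τ = I·(Δω/dt) + ω₀×(Iω₀) = (-0.0800, -0.1000, -0.0100)
Δv = v₁−v₀ = (-0.04750000, 0.02500000, 0.05500000)
F = m·Δv/dt = (-1.9000, 1.0000, 2.2000)

F = (-1.9000, 1.0000, 2.2000)
τ = (-0.0800, -0.1000, -0.0100)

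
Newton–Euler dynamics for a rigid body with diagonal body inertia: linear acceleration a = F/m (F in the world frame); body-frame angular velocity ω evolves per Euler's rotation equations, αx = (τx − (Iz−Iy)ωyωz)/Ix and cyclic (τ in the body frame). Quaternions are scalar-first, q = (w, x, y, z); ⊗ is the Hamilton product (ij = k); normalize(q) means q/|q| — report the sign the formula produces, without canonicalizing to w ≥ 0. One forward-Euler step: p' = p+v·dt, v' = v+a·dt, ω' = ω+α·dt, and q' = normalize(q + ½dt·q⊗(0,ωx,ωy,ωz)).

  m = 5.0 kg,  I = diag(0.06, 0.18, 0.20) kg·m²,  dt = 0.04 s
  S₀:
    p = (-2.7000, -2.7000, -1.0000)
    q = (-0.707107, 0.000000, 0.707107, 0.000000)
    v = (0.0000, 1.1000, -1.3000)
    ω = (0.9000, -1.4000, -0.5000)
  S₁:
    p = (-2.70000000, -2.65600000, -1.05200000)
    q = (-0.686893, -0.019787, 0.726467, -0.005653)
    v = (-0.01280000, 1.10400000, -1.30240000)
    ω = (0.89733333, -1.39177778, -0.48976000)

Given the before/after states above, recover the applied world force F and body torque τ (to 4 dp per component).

velocity change Δv = (-0.01280000, 0.00400000, -0.00240000)
m·(v₁−v₀)/dt = (-1.6000, 0.5000, -0.3000)
Δω = ω₁−ω₀ = (-0.00266667, 0.00822222, 0.01024000)
ω₀×(Iω₀) = (0.0140, 0.0630, -0.1512)
τ = I·(Δω/dt) + ω₀×(Iω₀) = (0.0100, 0.1000, -0.1000)

F = (-1.6000, 0.5000, -0.3000)
τ = (0.0100, 0.1000, -0.1000)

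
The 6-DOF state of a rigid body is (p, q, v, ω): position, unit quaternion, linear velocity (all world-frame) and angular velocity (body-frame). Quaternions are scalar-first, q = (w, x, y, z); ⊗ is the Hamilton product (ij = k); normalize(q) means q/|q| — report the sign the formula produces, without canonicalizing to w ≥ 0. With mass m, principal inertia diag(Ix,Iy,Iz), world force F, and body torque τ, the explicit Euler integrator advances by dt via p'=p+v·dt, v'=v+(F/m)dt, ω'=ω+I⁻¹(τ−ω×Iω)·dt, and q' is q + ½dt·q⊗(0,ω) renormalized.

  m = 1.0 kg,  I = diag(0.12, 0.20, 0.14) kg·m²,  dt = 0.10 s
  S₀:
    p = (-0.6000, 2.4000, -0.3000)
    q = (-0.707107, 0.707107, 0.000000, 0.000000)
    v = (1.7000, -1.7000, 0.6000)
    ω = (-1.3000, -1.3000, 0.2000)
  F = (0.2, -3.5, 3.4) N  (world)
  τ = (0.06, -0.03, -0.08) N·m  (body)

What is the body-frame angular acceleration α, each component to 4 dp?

ω×(Iω) gyroscopic = (0.0156, 0.0052, 0.1352)
α = I⁻¹(τ − ω×Iω) = (0.3700, -0.1760, -1.5371)

α = (0.3700, -0.1760, -1.5371)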